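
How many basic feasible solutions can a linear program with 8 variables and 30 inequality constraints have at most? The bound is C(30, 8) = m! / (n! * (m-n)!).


Each vertex corresponds to some choice of n active constraints out of m, so the number of vertices is at most C(m, n) = m! / (n!(m-n)!).
m = 30, n = 8
Numerator: 30 * 29 * 28 * 27 * 26 * 25 * 24 * 23
Denominator: 8! = 40320
C(30, 8) = 5852925


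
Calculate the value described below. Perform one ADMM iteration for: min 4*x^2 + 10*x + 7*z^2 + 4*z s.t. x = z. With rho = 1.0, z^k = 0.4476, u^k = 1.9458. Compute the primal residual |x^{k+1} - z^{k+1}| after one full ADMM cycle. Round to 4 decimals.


ADMM iteration with rho = 1.0, z^k = 0.4476, u^k = 1.9458
Step 1: x-update.
Minimize 4*x^2 + 10*x + (1.0/2)*(x - 0.4476 + 1.9458)^2
FOC: (2*4 + 1.0)*x = -10 + 1.0*(0.4476 - 1.9458)
x^{k+1} = -1.2776
Step 2: z-update.
Minimize 7*z^2 + 4*z + (1.0/2)*(-1.2776 - z + 1.9458)^2
FOC: (2*7 + 1.0)*z = -4 + 1.0*(-1.2776 + 1.9458)
z^{k+1} = -0.2221
Step 3: u-update.
u^{k+1} = 1.9458 - 1.2776 + 0.2221 = 0.8903
Step 4: Primal residual = |-1.2776 + 0.2221| = 1.0555


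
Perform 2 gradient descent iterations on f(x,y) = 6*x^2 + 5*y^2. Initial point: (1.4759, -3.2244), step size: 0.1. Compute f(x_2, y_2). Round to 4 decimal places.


Gradient descent on f(x,y) = 6*x^2 + 5*y^2.
Starting point: (1.4759, -3.2244), alpha = 0.1
Step 1: grad_x = 2*6*1.4759 = 17.7108, grad_y = 2*5*-3.2244 = -32.244
  x_1 = 1.4759 - 0.1*17.7108 = -0.2952
  y_1 = -3.2244 - 0.1*-32.244 = 0.0
Step 2: grad_x = 2*6*-0.2952 = -3.5422, grad_y = 2*5*0.0 = 0.0
  x_2 = -0.2952 - 0.1*-3.5422 = 0.059
  y_2 = 0.0 - 0.1*0.0 = 0.0
f(0.059, 0.0) = 6*0.059^2 + 5*0.0^2 = 0.0209


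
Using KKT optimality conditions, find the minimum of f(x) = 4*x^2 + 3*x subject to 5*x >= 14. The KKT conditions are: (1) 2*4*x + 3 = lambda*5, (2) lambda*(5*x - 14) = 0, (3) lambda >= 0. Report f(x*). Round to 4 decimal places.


Step 1: Try lambda = 0 (constraint inactive).
x_unc = -3/(2*4) = -0.375
Check: 5*-0.375 = -1.875 < 14 -- violated!
Step 2: Constraint must be active: 5*x = 14
x* = 14/5 = 2.8
lambda = (2*4*2.8 + 3)/5 = 5.08
Step 3: Compute optimal value.
f(x*) = 4*2.8^2 + 3*2.8 = 39.76


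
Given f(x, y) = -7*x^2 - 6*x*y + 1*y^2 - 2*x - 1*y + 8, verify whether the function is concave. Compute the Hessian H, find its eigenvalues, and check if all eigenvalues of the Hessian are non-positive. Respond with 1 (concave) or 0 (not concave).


The Hessian of f(x,y) = -7*x^2 - 6*x*y + 1*y^2 - 2*x - 1*y + 8 is:
H = [[-14, -6], [-6, 2]]
Trace = -14 + 2 = -12
Determinant = -14*2 - (-6)^2 = -64
Discriminant = (-12)^2 - 4*-64 = 400.0
Eigenvalues: lambda_1 = -16.0, lambda_2 = 4.0
The function is not concave.

0


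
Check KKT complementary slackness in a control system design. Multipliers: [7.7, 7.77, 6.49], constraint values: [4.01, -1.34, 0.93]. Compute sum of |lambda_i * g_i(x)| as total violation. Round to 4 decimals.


KKT complementary slackness check:
lambda_1 * g_1 = 7.7 * 4.01 = 30.877
lambda_2 * g_2 = 7.77 * -1.34 = -10.4118
lambda_3 * g_3 = 6.49 * 0.93 = 6.0357
Total violation = 30.877 + 10.4118 + 6.0357 = 47.3245


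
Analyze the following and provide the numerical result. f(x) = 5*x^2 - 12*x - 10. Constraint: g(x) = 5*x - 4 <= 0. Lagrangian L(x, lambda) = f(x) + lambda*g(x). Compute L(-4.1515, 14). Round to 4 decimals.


Step 1: Evaluate f(x).
f(-4.1515) = 5*(-4.1515)^2 - 12*(-4.1515) - 10 = 125.9928
Step 2: Evaluate g(x).
g(-4.1515) = 5*-4.1515 - 4 = -24.7575
Step 3: Compute Lagrangian.
L = 125.9928 + 14*-24.7575 = -220.6122


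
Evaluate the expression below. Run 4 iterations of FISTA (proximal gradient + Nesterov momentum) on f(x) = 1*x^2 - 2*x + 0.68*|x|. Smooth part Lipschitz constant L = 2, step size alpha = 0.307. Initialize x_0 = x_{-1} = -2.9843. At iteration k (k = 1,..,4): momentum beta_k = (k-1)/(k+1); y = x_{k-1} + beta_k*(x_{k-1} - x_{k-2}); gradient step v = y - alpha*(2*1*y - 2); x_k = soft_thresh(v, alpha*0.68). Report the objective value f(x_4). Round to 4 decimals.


FISTA on f(x) = 1*x^2 - 2*x + 0.68*|x|
L = 2, alpha = 0.307
Iteration 1: beta = 0.0, y = -2.9843 + 0.0*(-2.9843 + 2.9843) = -2.9843
  grad(y) = -7.9686, v = y - alpha*grad = -0.5379
  prox(v) = soft_thresh(-0.5379, 0.2088) = -0.3292
Iteration 2: beta = 0.3333, y = -0.3292 + 0.3333*(-0.3292 + 2.9843) = 0.5559
  grad(y) = -0.8883, v = y - alpha*grad = 0.8286
  prox(v) = soft_thresh(0.8286, 0.2088) = 0.6198
Iteration 3: beta = 0.5, y = 0.6198 + 0.5*(0.6198 + 0.3292) = 1.0943
  grad(y) = 0.1886, v = y - alpha*grad = 1.0364
  prox(v) = soft_thresh(1.0364, 0.2088) = 0.8276
Iteration 4: beta = 0.6, y = 0.8276 + 0.6*(0.8276 - 0.6198) = 0.9523
  grad(y) = -0.0953, v = y - alpha*grad = 0.9816
  prox(v) = soft_thresh(0.9816, 0.2088) = 0.7728
f(x_4) = 1*0.7728^2 - 2*0.7728 + 0.68*|0.7728| = -0.4229


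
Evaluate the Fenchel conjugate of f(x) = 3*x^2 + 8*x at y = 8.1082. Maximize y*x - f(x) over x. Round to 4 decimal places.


f*(y) = sup_x {y*x - a*x^2 - b*x} = sup_x {(y-b)*x - a*x^2}
FOC: (y - b) - 2a*x = 0 => x* = (y - b)/(2a)
x* = (8.1082 - 8)/(2*3) = 0.018
f*(8.1082) = (y-b)^2/(4a) = (8.1082 - 8)^2/(4*3)
= 0.0117/12 = 0.001


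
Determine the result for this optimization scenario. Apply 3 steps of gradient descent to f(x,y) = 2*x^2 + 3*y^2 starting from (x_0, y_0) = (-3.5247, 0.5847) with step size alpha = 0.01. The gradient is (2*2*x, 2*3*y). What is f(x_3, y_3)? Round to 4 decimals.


Gradient descent on f(x,y) = 2*x^2 + 3*y^2.
Starting point: (-3.5247, 0.5847), alpha = 0.01
Step 1: grad_x = 2*2*-3.5247 = -14.0988, grad_y = 2*3*0.5847 = 3.5082
  x_1 = -3.5247 - 0.01*-14.0988 = -3.3837
  y_1 = 0.5847 - 0.01*3.5082 = 0.5496
Step 2: grad_x = 2*2*-3.3837 = -13.5348, grad_y = 2*3*0.5496 = 3.2977
  x_2 = -3.3837 - 0.01*-13.5348 = -3.2484
  y_2 = 0.5496 - 0.01*3.2977 = 0.5166
Step 3: grad_x = 2*2*-3.2484 = -12.9935, grad_y = 2*3*0.5166 = 3.0998
  x_3 = -3.2484 - 0.01*-12.9935 = -3.1184
  y_3 = 0.5166 - 0.01*3.0998 = 0.4856
f(-3.1184, 0.4856) = 2*(-3.1184)^2 + 3*0.4856^2 = 20.1567


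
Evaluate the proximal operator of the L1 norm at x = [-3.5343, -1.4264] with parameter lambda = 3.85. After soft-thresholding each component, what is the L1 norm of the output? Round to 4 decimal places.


Soft-thresholding with lambda = 3.85:
prox(-3.5343) = sign(-3.5343)*max(|-3.5343| - 3.85, 0) = 0.0
prox(-1.4264) = sign(-1.4264)*max(|-1.4264| - 3.85, 0) = 0.0
prox(x) = [0.0, 0.0]
||prox(x)||_1 = 0.0 + 0.0 = 0.0


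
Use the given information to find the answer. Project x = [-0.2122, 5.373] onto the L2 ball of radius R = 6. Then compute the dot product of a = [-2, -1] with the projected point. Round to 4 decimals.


Step 1: Compute ||x|| (intermediates to 6 decimals).
||x|| = sqrt((-0.2122)^2 + 5.373^2) = 5.377189
Step 2: Project.
Since ||x|| <= R, proj = x (no scaling needed).
proj(x) = [-0.2122, 5.373]
Step 3: Dot product.
a^T * proj(x) = -2*(-0.2122) - 1*5.373 = -4.9486


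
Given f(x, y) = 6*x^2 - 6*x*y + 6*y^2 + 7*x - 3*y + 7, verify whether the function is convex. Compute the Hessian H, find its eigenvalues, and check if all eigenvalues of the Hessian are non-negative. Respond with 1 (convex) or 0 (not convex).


The Hessian of f(x,y) = 6*x^2 - 6*x*y + 6*y^2 + 7*x - 3*y + 7 is:
H = [[12, -6], [-6, 12]]
Trace = 12 + 12 = 24
Determinant = 12*12 - (-6)^2 = 108
Discriminant = (24)^2 - 4*108 = 144.0
Eigenvalues: lambda_1 = 6.0, lambda_2 = 18.0
The function is convex.

1


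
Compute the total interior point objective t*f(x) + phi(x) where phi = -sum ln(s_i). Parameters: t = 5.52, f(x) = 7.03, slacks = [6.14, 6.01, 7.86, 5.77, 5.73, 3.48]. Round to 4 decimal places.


Step 1: Compute log-barrier.
ln values: [1.8148, 1.7934, 2.0618, 1.7527, 1.7457, 1.247]
phi = -(1.8148 + 1.7934 + 2.0618 + 1.7527 + 1.7457 + 1.247) = -10.4155
Step 2: Compute augmented objective.
t*f(x) = 5.52*7.03 = 38.8056
Total = 38.8056 - 10.4155 = 28.3901


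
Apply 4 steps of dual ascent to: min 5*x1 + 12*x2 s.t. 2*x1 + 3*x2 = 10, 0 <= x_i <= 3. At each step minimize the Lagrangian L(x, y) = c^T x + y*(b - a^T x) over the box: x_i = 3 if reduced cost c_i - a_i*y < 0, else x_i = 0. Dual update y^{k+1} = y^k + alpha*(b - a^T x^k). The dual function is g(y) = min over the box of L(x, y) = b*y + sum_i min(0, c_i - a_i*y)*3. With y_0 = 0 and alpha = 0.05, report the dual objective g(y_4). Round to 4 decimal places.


Dual ascent for LP: min 5*x1 + 12*x2, 2*x1 + 3*x2 = 10, 0 <= x_i <= 3
Step 1: y^k = 0.0, reduced costs: (5.0, 12.0)
  x^k = (0.0, 0.0), subgradient = b - a^T x = 10.0
  y^{k+1} = 0.0 + 0.05*10.0 = 0.5
Step 2: y^k = 0.5, reduced costs: (4.0, 10.5)
  x^k = (0.0, 0.0), subgradient = b - a^T x = 10.0
  y^{k+1} = 0.5 + 0.05*10.0 = 1.0
Step 3: y^k = 1.0, reduced costs: (3.0, 9.0)
  x^k = (0.0, 0.0), subgradient = b - a^T x = 10.0
  y^{k+1} = 1.0 + 0.05*10.0 = 1.5
Step 4: y^k = 1.5, reduced costs: (2.0, 7.5)
  x^k = (0.0, 0.0), subgradient = b - a^T x = 10.0
  y^{k+1} = 1.5 + 0.05*10.0 = 2.0
Dual objective at y_4 = 2.0: reduced costs (1.0, 6.0), box minimizer x = (0.0, 0.0)
g(y_4) = b*y + (c1 - a1*y)*x1 + (c2 - a2*y)*x2 = 10*2.0 + 1.0*0.0 + 6.0*0.0 = 20.0 + 0.0 + 0.0 = 20.0


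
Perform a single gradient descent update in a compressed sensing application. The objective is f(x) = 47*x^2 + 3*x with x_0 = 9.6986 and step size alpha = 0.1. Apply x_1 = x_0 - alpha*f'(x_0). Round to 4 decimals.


We compute the gradient at x_0 and apply the update.
f'(x) = 94*x + 3
f'(9.6986) = 94*9.6986 + 3 = 914.6684
x_1 = 9.6986 - 0.1*914.6684 = -81.7682


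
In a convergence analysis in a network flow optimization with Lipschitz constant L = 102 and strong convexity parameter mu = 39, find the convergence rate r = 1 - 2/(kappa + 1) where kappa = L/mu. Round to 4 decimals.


Step 1: Compute the condition number.
kappa = L/mu = 102/39 = 2.6154
Step 2: Compute the convergence rate.
r = 1 - 2/(kappa + 1) = 1 - 2*mu/(L + mu) = (L - mu)/(L + mu) = 63/141 = 0.4468


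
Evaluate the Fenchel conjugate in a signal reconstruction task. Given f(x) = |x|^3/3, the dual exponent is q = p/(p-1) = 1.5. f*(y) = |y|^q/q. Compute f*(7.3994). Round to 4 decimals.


The conjugate exponent q satisfies 1/p + 1/q = 1.
p = 3, so q = 3/(3 - 1) = 1.5
|y|^q = 7.3994^1.5 = 20.1277
f*(7.3994) = 20.1277 / 1.5 = 13.4185


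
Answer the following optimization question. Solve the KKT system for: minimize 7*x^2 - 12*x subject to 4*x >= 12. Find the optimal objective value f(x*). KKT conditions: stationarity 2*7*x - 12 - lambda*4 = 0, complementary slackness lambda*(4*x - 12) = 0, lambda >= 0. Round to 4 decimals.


Step 1: Try lambda = 0 (constraint inactive).
x_unc = 12/(2*7) = 0.8571
Check: 4*0.8571 = 3.4284 < 12 -- violated!
Step 2: Constraint must be active: 4*x = 12
x* = 12/4 = 3.0
lambda = (2*7*3.0 - 12)/4 = 7.5
Step 3: Compute optimal value.
f(x*) = 7*3.0^2 - 12*3.0 = 27.0


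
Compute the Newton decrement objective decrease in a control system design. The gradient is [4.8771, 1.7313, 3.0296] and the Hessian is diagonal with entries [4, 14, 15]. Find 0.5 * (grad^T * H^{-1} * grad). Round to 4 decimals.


Step 1: H is diagonal, so H^(-1) * g = [1.2193, 0.1237, 0.202].
Step 2: g^T H^(-1) g = sum_i g_i^2 / H_ii
  = (4.8771)^2/4 + (1.7313)^2/14 + (3.0296)^2/15
  = 5.9465 + 0.2141 + 0.6119 = 6.7725
Step 3: Objective decrease = 0.5 * g^T H^(-1) g = 3.3863


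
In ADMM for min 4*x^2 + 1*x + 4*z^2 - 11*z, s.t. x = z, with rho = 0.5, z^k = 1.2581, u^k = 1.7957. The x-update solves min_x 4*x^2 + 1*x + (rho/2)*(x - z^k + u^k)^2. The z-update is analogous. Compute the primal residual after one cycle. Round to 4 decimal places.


ADMM iteration with rho = 0.5, z^k = 1.2581, u^k = 1.7957
Step 1: x-update.
Minimize 4*x^2 + 1*x + (0.5/2)*(x - 1.2581 + 1.7957)^2
FOC: (2*4 + 0.5)*x = -1 + 0.5*(1.2581 - 1.7957)
x^{k+1} = -0.1493
Step 2: z-update.
Minimize 4*z^2 - 11*z + (0.5/2)*(-0.1493 - z + 1.7957)^2
FOC: (2*4 + 0.5)*z = 11 + 0.5*(-0.1493 + 1.7957)
z^{k+1} = 1.391
Step 3: u-update.
u^{k+1} = 1.7957 - 0.1493 - 1.391 = 0.2555
Step 4: Primal residual = |-0.1493 - 1.391| = 1.5402


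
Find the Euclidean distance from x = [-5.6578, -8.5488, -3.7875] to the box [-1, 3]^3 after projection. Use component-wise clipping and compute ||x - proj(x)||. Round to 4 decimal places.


Project each component onto [-1, 3].
clip(-5.6578) = -1.0, clip(-8.5488) = -1.0, clip(-3.7875) = -1.0
Projection = [-1.0, -1.0, -1.0]
Squared diffs: [21.6951, 56.9844, 7.7702]
Distance = sqrt(86.4497) = 9.2978


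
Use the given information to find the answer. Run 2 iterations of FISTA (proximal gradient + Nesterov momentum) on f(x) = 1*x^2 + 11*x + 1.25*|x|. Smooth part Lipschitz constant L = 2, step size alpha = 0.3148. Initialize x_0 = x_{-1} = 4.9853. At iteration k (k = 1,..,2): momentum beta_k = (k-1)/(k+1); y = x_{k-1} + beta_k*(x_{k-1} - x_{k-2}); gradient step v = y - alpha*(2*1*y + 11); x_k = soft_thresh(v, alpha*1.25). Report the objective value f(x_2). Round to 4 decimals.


FISTA on f(x) = 1*x^2 + 11*x + 1.25*|x|
L = 2, alpha = 0.3148
Iteration 1: beta = 0.0, y = 4.9853 + 0.0*(4.9853 - 4.9853) = 4.9853
  grad(y) = 20.9706, v = y - alpha*grad = -1.6162
  prox(v) = soft_thresh(-1.6162, 0.3935) = -1.2227
Iteration 2: beta = 0.3333, y = -1.2227 + 0.3333*(-1.2227 - 4.9853) = -3.2921
  grad(y) = 4.4158, v = y - alpha*grad = -4.6822
  prox(v) = soft_thresh(-4.6822, 0.3935) = -4.2887
f(x_2) = 1*(-4.2887)^2 + 11*(-4.2887) + 1.25*|-4.2887| = -23.4219


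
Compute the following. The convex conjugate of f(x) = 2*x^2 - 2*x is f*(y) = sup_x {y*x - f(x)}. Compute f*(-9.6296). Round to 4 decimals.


f*(y) = sup_x {y*x - a*x^2 - b*x} = sup_x {(y-b)*x - a*x^2}
FOC: (y - b) - 2a*x = 0 => x* = (y - b)/(2a)
x* = (-9.6296 + 2)/(2*2) = -1.9074
f*(-9.6296) = (y-b)^2/(4a) = (-9.6296 + 2)^2/(4*2)
= 58.2108/8 = 7.2763


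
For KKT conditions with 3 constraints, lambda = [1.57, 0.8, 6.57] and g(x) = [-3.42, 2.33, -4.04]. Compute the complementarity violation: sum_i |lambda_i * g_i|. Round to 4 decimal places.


KKT complementary slackness check:
lambda_1 * g_1 = 1.57 * -3.42 = -5.3694
lambda_2 * g_2 = 0.8 * 2.33 = 1.864
lambda_3 * g_3 = 6.57 * -4.04 = -26.5428
Total violation = 5.3694 + 1.864 + 26.5428 = 33.7762


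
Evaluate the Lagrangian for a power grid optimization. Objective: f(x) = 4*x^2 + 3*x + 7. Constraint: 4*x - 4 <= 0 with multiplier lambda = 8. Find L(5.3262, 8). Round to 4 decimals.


Step 1: Evaluate f(x).
f(5.3262) = 4*5.3262^2 + 3*5.3262 + 7 = 136.4522
Step 2: Evaluate g(x).
g(5.3262) = 4*5.3262 - 4 = 17.3048
Step 3: Compute Lagrangian.
L = 136.4522 + 8*17.3048 = 274.8906


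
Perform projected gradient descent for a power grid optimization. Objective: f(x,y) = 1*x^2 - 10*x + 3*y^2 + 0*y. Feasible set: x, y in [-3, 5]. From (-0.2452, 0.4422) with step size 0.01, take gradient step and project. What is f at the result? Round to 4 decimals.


Step 1: Compute gradient at (-0.2452, 0.4422).
grad_x = 2*1*-0.2452 - 10 = -10.4904
grad_y = 2*3*0.4422 + 0 = 2.6532
Step 2: Gradient step.
x_raw = -0.2452 - 0.01*-10.4904 = -0.1403
y_raw = 0.4422 - 0.01*2.6532 = 0.4157
Step 3: Project onto [-3, 5].
x_proj = clip(-0.1403) = -0.1403
y_proj = clip(0.4157) = 0.4157
Step 4: Evaluate f.
f(-0.1403, 0.4157) = 1.941


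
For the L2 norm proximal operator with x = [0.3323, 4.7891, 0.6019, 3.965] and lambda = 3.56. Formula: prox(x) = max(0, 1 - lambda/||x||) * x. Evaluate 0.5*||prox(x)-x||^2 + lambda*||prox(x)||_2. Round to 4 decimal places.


Step 1: Compute ||x||.
||x|| = 6.2554
Step 2: Compute scaling factor.
scale = max(0, 1 - 3.56/6.2554) = 0.4309
Step 3: prox(x) = [0.1432, 2.0636, 0.2594, 1.7085]
||prox(x)|| = 2.6954
Step 4: Proximal objective.
0.5*||prox-x||^2 = 6.3368
lambda*||prox|| = 9.5956
Total = 15.9322


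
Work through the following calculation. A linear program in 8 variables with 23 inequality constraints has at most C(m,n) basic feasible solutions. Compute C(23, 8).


Each vertex corresponds to some choice of n active constraints out of m, so the number of vertices is at most C(m, n) = m! / (n!(m-n)!).
m = 23, n = 8
Numerator: 23 * 22 * 21 * 20 * 19 * 18 * 17 * 16
Denominator: 8! = 40320
C(23, 8) = 490314


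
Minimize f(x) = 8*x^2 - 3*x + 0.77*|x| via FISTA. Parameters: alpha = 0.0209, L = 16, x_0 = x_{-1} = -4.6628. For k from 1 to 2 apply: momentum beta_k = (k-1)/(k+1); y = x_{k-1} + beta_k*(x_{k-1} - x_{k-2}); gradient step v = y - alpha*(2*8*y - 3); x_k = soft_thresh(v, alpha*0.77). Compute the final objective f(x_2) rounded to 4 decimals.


FISTA on f(x) = 8*x^2 - 3*x + 0.77*|x|
L = 16, alpha = 0.0209
Iteration 1: beta = 0.0, y = -4.6628 + 0.0*(-4.6628 + 4.6628) = -4.6628
  grad(y) = -77.6048, v = y - alpha*grad = -3.0409
  prox(v) = soft_thresh(-3.0409, 0.0161) = -3.0248
Iteration 2: beta = 0.3333, y = -3.0248 + 0.3333*(-3.0248 + 4.6628) = -2.4788
  grad(y) = -42.6601, v = y - alpha*grad = -1.5872
  prox(v) = soft_thresh(-1.5872, 0.0161) = -1.5711
f(x_2) = 8*(-1.5711)^2 - 3*(-1.5711) + 0.77*|-1.5711| = 25.6689


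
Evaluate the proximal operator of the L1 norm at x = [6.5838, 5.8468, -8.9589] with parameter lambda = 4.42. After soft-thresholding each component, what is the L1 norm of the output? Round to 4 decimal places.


Soft-thresholding with lambda = 4.42:
prox(6.5838) = sign(6.5838)*max(|6.5838| - 4.42, 0) = 2.1638
prox(5.8468) = sign(5.8468)*max(|5.8468| - 4.42, 0) = 1.4268
prox(-8.9589) = sign(-8.9589)*max(|-8.9589| - 4.42, 0) = -4.5389
prox(x) = [2.1638, 1.4268, -4.5389]
||prox(x)||_1 = 2.1638 + 1.4268 + 4.5389 = 8.1295


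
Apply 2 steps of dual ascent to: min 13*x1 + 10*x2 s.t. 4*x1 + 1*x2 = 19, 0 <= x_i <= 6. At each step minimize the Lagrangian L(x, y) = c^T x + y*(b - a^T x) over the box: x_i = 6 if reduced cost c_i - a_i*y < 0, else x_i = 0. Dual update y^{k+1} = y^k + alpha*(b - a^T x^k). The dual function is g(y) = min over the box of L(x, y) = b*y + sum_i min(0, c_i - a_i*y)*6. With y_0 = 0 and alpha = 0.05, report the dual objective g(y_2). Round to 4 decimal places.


Dual ascent for LP: min 13*x1 + 10*x2, 4*x1 + 1*x2 = 19, 0 <= x_i <= 6
Step 1: y^k = 0.0, reduced costs: (13.0, 10.0)
  x^k = (0.0, 0.0), subgradient = b - a^T x = 19.0
  y^{k+1} = 0.0 + 0.05*19.0 = 0.95
Step 2: y^k = 0.95, reduced costs: (9.2, 9.05)
  x^k = (0.0, 0.0), subgradient = b - a^T x = 19.0
  y^{k+1} = 0.95 + 0.05*19.0 = 1.9
Dual objective at y_2 = 1.9: reduced costs (5.4, 8.1), box minimizer x = (0.0, 0.0)
g(y_2) = b*y + (c1 - a1*y)*x1 + (c2 - a2*y)*x2 = 19*1.9 + 5.4*0.0 + 8.1*0.0 = 36.1 + 0.0 + 0.0 = 36.1


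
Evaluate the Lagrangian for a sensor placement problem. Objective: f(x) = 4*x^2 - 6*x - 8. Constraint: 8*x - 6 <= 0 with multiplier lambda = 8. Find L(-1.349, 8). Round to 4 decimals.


Step 1: Evaluate f(x).
f(-1.349) = 4*(-1.349)^2 - 6*(-1.349) - 8 = 7.3732
Step 2: Evaluate g(x).
g(-1.349) = 8*-1.349 - 6 = -16.792
Step 3: Compute Lagrangian.
L = 7.3732 + 8*-16.792 = -126.9628


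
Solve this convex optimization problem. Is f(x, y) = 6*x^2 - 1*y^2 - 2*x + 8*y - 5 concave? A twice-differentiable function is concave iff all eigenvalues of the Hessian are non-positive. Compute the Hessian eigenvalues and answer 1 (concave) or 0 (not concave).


The Hessian of f(x,y) = 6*x^2 - 1*y^2 - 2*x + 8*y - 5 is:
H = [[12, 0], [0, -2]]
Trace = 12 - 2 = 10
Determinant = 12*-2 - (0)^2 = -24
Discriminant = (10)^2 - 4*-24 = 196.0
Eigenvalues: lambda_1 = -2.0, lambda_2 = 12.0
The function is not concave.

0


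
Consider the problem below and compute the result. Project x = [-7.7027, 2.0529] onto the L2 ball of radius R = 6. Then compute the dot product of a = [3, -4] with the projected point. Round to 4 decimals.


Step 1: Compute ||x|| (intermediates to 6 decimals).
||x|| = sqrt((-7.7027)^2 + 2.0529^2) = 7.971574
Step 2: Project.
Since ||x|| > R, scale = R/||x|| = 6/7.971574 = 0.752674, proj(x) = scale * x
proj(x) = [-5.797622, 1.545164]
Step 3: Dot product.
a^T * proj(x) = 3*(-5.797622) - 4*1.545164 = -23.5735


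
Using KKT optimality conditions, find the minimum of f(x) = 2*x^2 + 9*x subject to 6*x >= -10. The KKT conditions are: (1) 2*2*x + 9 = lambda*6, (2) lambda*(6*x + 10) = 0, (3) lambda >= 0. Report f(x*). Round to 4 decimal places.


Step 1: Try lambda = 0 (constraint inactive).
x_unc = -9/(2*2) = -2.25
Check: 6*-2.25 = -13.5 < -10 -- violated!
Step 2: Constraint must be active: 6*x = -10
x* = -10/6 = -5/3 = -1.6667 (rounded; the exact value -5/3 is used below)
lambda = (2*2*(-5/3) + 9)/6 = 0.3889
Step 3: Compute optimal value.
f(x*) = 2*(-5/3)^2 + 9*(-5/3) = -9.4444


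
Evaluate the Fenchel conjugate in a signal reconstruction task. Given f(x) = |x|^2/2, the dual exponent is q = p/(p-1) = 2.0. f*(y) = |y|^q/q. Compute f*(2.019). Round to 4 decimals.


The conjugate exponent q satisfies 1/p + 1/q = 1.
p = 2, so q = 2/(2 - 1) = 2.0
|y|^q = 2.019^2.0 = 4.0764
f*(2.019) = 4.0764 / 2.0 = 2.0382


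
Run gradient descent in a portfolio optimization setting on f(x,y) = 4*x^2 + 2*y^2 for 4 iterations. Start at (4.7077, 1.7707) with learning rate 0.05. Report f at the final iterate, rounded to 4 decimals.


Gradient descent on f(x,y) = 4*x^2 + 2*y^2.
Starting point: (4.7077, 1.7707), alpha = 0.05
Step 1: grad_x = 2*4*4.7077 = 37.6616, grad_y = 2*2*1.7707 = 7.0828
  x_1 = 4.7077 - 0.05*37.6616 = 2.8246
  y_1 = 1.7707 - 0.05*7.0828 = 1.4166
Step 2: grad_x = 2*4*2.8246 = 22.597, grad_y = 2*2*1.4166 = 5.6662
  x_2 = 2.8246 - 0.05*22.597 = 1.6948
  y_2 = 1.4166 - 0.05*5.6662 = 1.1332
Step 3: grad_x = 2*4*1.6948 = 13.5582, grad_y = 2*2*1.1332 = 4.533
  x_3 = 1.6948 - 0.05*13.5582 = 1.0169
  y_3 = 1.1332 - 0.05*4.533 = 0.9066
Step 4: grad_x = 2*4*1.0169 = 8.1349, grad_y = 2*2*0.9066 = 3.6264
  x_4 = 1.0169 - 0.05*8.1349 = 0.6101
  y_4 = 0.9066 - 0.05*3.6264 = 0.7253
f(0.6101, 0.7253) = 4*0.6101^2 + 2*0.7253^2 = 2.541


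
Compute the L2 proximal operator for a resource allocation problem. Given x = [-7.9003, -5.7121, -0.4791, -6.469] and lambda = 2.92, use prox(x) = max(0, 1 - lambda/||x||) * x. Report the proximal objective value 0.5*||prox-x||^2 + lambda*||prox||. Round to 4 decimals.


Step 1: Compute ||x||.
||x|| = 11.7098
Step 2: Compute scaling factor.
scale = max(0, 1 - 2.92/11.7098) = 0.7506
Step 3: prox(x) = [-5.9303, -4.2877, -0.3596, -4.8559]
||prox(x)|| = 8.7898
Step 4: Proximal objective.
0.5*||prox-x||^2 = 4.2632
lambda*||prox|| = 25.6662
Total = 29.9295


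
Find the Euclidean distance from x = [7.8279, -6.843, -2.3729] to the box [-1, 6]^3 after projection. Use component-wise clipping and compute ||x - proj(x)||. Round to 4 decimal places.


Project each component onto [-1, 6].
clip(7.8279) = 6.0, clip(-6.843) = -1.0, clip(-2.3729) = -1.0
Projection = [6.0, -1.0, -1.0]
Squared diffs: [3.3412, 34.1406, 1.8849]
Distance = sqrt(39.3667) = 6.2743


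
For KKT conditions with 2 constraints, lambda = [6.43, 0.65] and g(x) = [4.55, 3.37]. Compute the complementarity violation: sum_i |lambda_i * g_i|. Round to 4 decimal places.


KKT complementary slackness check:
lambda_1 * g_1 = 6.43 * 4.55 = 29.2565
lambda_2 * g_2 = 0.65 * 3.37 = 2.1905
Total violation = 29.2565 + 2.1905 = 31.447


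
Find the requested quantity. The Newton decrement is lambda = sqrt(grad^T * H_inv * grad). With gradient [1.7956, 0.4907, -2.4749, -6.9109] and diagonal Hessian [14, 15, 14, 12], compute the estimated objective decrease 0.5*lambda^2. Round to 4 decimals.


Step 1: H is diagonal, so H^(-1) * g = [0.1283, 0.0327, -0.1768, -0.5759].
Step 2: g^T H^(-1) g = sum_i g_i^2 / H_ii
  = (1.7956)^2/14 + (0.4907)^2/15 + (-2.4749)^2/14 + (-6.9109)^2/12
  = 0.2303 + 0.0161 + 0.4375 + 3.98 = 4.6639
Step 3: Objective decrease = 0.5 * g^T H^(-1) g = 2.332


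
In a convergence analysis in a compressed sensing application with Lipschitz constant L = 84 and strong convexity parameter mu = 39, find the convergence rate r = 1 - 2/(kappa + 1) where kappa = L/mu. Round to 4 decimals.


Step 1: Compute the condition number.
kappa = L/mu = 84/39 = 2.1538
Step 2: Compute the convergence rate.
r = 1 - 2/(kappa + 1) = 1 - 2*mu/(L + mu) = (L - mu)/(L + mu) = 45/123 = 0.3659


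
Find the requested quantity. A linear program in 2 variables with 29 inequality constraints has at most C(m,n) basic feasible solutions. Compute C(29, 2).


Each vertex corresponds to some choice of n active constraints out of m, so the number of vertices is at most C(m, n) = m! / (n!(m-n)!).
m = 29, n = 2
Numerator: 29 * 28
Denominator: 2! = 2
C(29, 2) = 406


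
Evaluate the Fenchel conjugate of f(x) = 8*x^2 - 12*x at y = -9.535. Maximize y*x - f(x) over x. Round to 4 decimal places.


f*(y) = sup_x {y*x - a*x^2 - b*x} = sup_x {(y-b)*x - a*x^2}
FOC: (y - b) - 2a*x = 0 => x* = (y - b)/(2a)
x* = (-9.535 + 12)/(2*8) = 0.1541
f*(-9.535) = (y-b)^2/(4a) = (-9.535 + 12)^2/(4*8)
= 6.0762/32 = 0.1899


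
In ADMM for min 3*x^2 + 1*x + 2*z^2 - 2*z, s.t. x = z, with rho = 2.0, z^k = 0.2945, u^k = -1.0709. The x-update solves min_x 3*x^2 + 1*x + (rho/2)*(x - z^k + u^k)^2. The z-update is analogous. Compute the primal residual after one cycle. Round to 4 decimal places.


ADMM iteration with rho = 2.0, z^k = 0.2945, u^k = -1.0709
Step 1: x-update.
Minimize 3*x^2 + 1*x + (2.0/2)*(x - 0.2945 - 1.0709)^2
FOC: (2*3 + 2.0)*x = -1 + 2.0*(0.2945 + 1.0709)
x^{k+1} = 0.2164
Step 2: z-update.
Minimize 2*z^2 - 2*z + (2.0/2)*(0.2164 - z - 1.0709)^2
FOC: (2*2 + 2.0)*z = 2 + 2.0*(0.2164 - 1.0709)
z^{k+1} = 0.0485
Step 3: u-update.
u^{k+1} = -1.0709 + 0.2164 - 0.0485 = -0.903
Step 4: Primal residual = |0.2164 - 0.0485| = 0.1679


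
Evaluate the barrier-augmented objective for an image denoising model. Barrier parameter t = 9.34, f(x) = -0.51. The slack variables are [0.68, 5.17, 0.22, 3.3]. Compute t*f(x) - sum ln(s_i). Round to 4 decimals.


Step 1: Compute log-barrier.
ln values: [-0.3857, 1.6429, -1.5141, 1.1939]
phi = -(-0.3857 + 1.6429 - 1.5141 + 1.1939) = -0.937
Step 2: Compute augmented objective.
t*f(x) = 9.34*-0.51 = -4.7634
Total = -4.7634 - 0.937 = -5.7004


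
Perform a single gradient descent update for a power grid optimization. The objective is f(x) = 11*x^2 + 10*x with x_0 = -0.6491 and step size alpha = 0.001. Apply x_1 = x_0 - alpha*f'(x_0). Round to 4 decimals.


We compute the gradient at x_0 and apply the update.
f'(x) = 22*x + 10
f'(-0.6491) = 22*-0.6491 + 10 = -4.2802
x_1 = -0.6491 - 0.001*-4.2802 = -0.6448


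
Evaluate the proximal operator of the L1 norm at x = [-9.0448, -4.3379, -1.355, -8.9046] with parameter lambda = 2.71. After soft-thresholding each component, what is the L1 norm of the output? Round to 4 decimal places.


Soft-thresholding with lambda = 2.71:
prox(-9.0448) = sign(-9.0448)*max(|-9.0448| - 2.71, 0) = -6.3348
prox(-4.3379) = sign(-4.3379)*max(|-4.3379| - 2.71, 0) = -1.6279
prox(-1.355) = sign(-1.355)*max(|-1.355| - 2.71, 0) = 0.0
prox(-8.9046) = sign(-8.9046)*max(|-8.9046| - 2.71, 0) = -6.1946
prox(x) = [-6.3348, -1.6279, 0.0, -6.1946]
||prox(x)||_1 = 6.3348 + 1.6279 + 0.0 + 6.1946 = 14.1573


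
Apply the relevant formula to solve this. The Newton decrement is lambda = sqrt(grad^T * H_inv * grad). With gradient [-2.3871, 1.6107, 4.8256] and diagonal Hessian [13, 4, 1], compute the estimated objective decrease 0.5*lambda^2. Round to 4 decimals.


Step 1: H is diagonal, so H^(-1) * g = [-0.1836, 0.4027, 4.8256].
Step 2: g^T H^(-1) g = sum_i g_i^2 / H_ii
  = (-2.3871)^2/13 + (1.6107)^2/4 + (4.8256)^2/1
  = 0.4383 + 0.6486 + 23.2864 = 24.3733
Step 3: Objective decrease = 0.5 * g^T H^(-1) g = 12.1867


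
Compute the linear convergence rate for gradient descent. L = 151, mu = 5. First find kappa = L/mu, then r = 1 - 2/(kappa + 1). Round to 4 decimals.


Step 1: Compute the condition number.
kappa = L/mu = 151/5 = 30.2
Step 2: Compute the convergence rate.
r = 1 - 2/(kappa + 1) = 1 - 2*mu/(L + mu) = (L - mu)/(L + mu) = 146/156 = 0.9359


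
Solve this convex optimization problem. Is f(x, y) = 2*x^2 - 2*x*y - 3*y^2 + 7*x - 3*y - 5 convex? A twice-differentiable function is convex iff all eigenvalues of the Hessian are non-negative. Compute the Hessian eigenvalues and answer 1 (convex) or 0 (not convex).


The Hessian of f(x,y) = 2*x^2 - 2*x*y - 3*y^2 + 7*x - 3*y - 5 is:
H = [[4, -2], [-2, -6]]
Trace = 4 - 6 = -2
Determinant = 4*-6 - (-2)^2 = -28
Discriminant = (-2)^2 - 4*-28 = 116.0
Eigenvalues: lambda_1 = -6.3852, lambda_2 = 4.3852
The function is not convex.

0


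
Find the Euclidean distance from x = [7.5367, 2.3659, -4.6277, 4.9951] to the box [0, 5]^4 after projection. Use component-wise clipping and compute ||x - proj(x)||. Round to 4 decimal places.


Project each component onto [0, 5].
clip(7.5367) = 5.0, clip(2.3659) = 2.3659, clip(-4.6277) = 0.0, clip(4.9951) = 4.9951
Projection = [5.0, 2.3659, 0.0, 4.9951]
Squared diffs: [6.4348, 0.0, 21.4156, 0.0]
Distance = sqrt(27.8504) = 5.2774


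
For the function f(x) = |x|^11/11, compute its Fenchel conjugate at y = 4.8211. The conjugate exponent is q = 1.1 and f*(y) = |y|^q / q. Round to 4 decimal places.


The conjugate exponent q satisfies 1/p + 1/q = 1.
p = 11, so q = 11/(11 - 1) = 1.1
|y|^q = 4.8211^1.1 = 5.6424
f*(4.8211) = 5.6424 / 1.1 = 5.1294


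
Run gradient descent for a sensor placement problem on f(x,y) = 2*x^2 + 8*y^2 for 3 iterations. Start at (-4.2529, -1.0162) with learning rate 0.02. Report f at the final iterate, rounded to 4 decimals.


Gradient descent on f(x,y) = 2*x^2 + 8*y^2.
Starting point: (-4.2529, -1.0162), alpha = 0.02
Step 1: grad_x = 2*2*-4.2529 = -17.0116, grad_y = 2*8*-1.0162 = -16.2592
  x_1 = -4.2529 - 0.02*-17.0116 = -3.9127
  y_1 = -1.0162 - 0.02*-16.2592 = -0.691
Step 2: grad_x = 2*2*-3.9127 = -15.6507, grad_y = 2*8*-0.691 = -11.0563
  x_2 = -3.9127 - 0.02*-15.6507 = -3.5997
  y_2 = -0.691 - 0.02*-11.0563 = -0.4699
Step 3: grad_x = 2*2*-3.5997 = -14.3986, grad_y = 2*8*-0.4699 = -7.5183
  x_3 = -3.5997 - 0.02*-14.3986 = -3.3117
  y_3 = -0.4699 - 0.02*-7.5183 = -0.3195
f(-3.3117, -0.3195) = 2*(-3.3117)^2 + 8*(-0.3195)^2 = 22.7513


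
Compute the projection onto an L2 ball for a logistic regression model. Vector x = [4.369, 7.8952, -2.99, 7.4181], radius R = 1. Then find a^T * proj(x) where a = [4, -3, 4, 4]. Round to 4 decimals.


Step 1: Compute ||x|| (intermediates to 6 decimals).
||x|| = sqrt(4.369^2 + 7.8952^2 + (-2.99)^2 + 7.4181^2) = 12.057805
Step 2: Project.
Since ||x|| > R, scale = R/||x|| = 1/12.057805 = 0.082934, proj(x) = scale * x
proj(x) = [0.362339, 0.654781, -0.247973, 0.615213]
Step 3: Dot product.
a^T * proj(x) = 4*0.362339 - 3*0.654781 + 4*(-0.247973) + 4*0.615213 = 0.954


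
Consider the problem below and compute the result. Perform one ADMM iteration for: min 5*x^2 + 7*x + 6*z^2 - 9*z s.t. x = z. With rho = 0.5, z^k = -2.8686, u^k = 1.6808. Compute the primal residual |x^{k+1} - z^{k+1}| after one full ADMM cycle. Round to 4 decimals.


ADMM iteration with rho = 0.5, z^k = -2.8686, u^k = 1.6808
Step 1: x-update.
Minimize 5*x^2 + 7*x + (0.5/2)*(x + 2.8686 + 1.6808)^2
FOC: (2*5 + 0.5)*x = -7 + 0.5*(-2.8686 - 1.6808)
x^{k+1} = -0.8833
Step 2: z-update.
Minimize 6*z^2 - 9*z + (0.5/2)*(-0.8833 - z + 1.6808)^2
FOC: (2*6 + 0.5)*z = 9 + 0.5*(-0.8833 + 1.6808)
z^{k+1} = 0.7519
Step 3: u-update.
u^{k+1} = 1.6808 - 0.8833 - 0.7519 = 0.0456
Step 4: Primal residual = |-0.8833 - 0.7519| = 1.6352


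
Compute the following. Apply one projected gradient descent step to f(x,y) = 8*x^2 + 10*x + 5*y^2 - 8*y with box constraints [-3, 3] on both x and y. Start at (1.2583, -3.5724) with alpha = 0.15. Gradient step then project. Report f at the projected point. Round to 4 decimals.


Step 1: Compute gradient at (1.2583, -3.5724).
grad_x = 2*8*1.2583 + 10 = 30.1328
grad_y = 2*5*-3.5724 - 8 = -43.724
Step 2: Gradient step.
x_raw = 1.2583 - 0.15*30.1328 = -3.2616
y_raw = -3.5724 - 0.15*-43.724 = 2.9862
Step 3: Project onto [-3, 3].
x_proj = clip(-3.2616) = -3.0
y_proj = clip(2.9862) = 2.9862
Step 4: Evaluate f.
f(-3.0, 2.9862) = 62.6974


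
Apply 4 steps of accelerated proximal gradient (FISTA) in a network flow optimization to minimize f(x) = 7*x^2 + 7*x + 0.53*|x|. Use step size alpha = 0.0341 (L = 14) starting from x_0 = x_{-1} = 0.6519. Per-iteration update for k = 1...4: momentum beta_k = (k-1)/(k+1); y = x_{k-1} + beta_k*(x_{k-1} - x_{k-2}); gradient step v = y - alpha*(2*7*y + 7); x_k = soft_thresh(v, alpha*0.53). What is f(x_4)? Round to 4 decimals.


FISTA on f(x) = 7*x^2 + 7*x + 0.53*|x|
L = 14, alpha = 0.0341
Iteration 1: beta = 0.0, y = 0.6519 + 0.0*(0.6519 - 0.6519) = 0.6519
  grad(y) = 16.1266, v = y - alpha*grad = 0.102
  prox(v) = soft_thresh(0.102, 0.0181) = 0.0839
Iteration 2: beta = 0.3333, y = 0.0839 + 0.3333*(0.0839 - 0.6519) = -0.1054
  grad(y) = 5.5241, v = y - alpha*grad = -0.2938
  prox(v) = soft_thresh(-0.2938, 0.0181) = -0.2757
Iteration 3: beta = 0.5, y = -0.2757 + 0.5*(-0.2757 - 0.0839) = -0.4555
  grad(y) = 0.6225, v = y - alpha*grad = -0.4768
  prox(v) = soft_thresh(-0.4768, 0.0181) = -0.4587
Iteration 4: beta = 0.6, y = -0.4587 + 0.6*(-0.4587 + 0.2757) = -0.5685
  grad(y) = -0.9586, v = y - alpha*grad = -0.5358
  prox(v) = soft_thresh(-0.5358, 0.0181) = -0.5177
f(x_4) = 7*(-0.5177)^2 + 7*(-0.5177) + 0.53*|-0.5177| = -1.4734


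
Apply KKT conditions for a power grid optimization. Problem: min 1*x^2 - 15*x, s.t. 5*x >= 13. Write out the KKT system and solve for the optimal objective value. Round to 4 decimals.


Step 1: Try lambda = 0 (constraint inactive).
Stationarity: 2*1*x - 15 = 0
x* = 15/(2*1) = 7.5
Check constraint: 5*7.5 = 37.5 >= 13 -- satisfied.
Step 2: Compute optimal value.
f(x*) = 1*7.5^2 - 15*7.5 = -56.25


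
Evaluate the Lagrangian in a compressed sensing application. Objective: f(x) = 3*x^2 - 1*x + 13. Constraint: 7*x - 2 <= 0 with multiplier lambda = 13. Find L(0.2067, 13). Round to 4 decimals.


Step 1: Evaluate f(x).
f(0.2067) = 3*0.2067^2 - 1*0.2067 + 13 = 12.9215
Step 2: Evaluate g(x).
g(0.2067) = 7*0.2067 - 2 = -0.5531
Step 3: Compute Lagrangian.
L = 12.9215 + 13*-0.5531 = 5.7312


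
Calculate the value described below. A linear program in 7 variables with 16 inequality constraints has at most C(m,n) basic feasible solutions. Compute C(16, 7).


Each vertex corresponds to some choice of n active constraints out of m, so the number of vertices is at most C(m, n) = m! / (n!(m-n)!).
m = 16, n = 7
Numerator: 16 * 15 * 14 * 13 * 12 * 11 * 10
Denominator: 7! = 5040
C(16, 7) = 11440


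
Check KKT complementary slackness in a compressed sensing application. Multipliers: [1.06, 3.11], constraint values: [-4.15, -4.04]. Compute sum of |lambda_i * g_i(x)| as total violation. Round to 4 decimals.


KKT complementary slackness check:
lambda_1 * g_1 = 1.06 * -4.15 = -4.399
lambda_2 * g_2 = 3.11 * -4.04 = -12.5644
Total violation = 4.399 + 12.5644 = 16.9634


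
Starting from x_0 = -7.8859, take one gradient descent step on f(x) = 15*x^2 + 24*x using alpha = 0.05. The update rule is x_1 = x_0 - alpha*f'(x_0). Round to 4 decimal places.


We compute the gradient at x_0 and apply the update.
f'(x) = 30*x + 24
f'(-7.8859) = 30*-7.8859 + 24 = -212.577
x_1 = -7.8859 - 0.05*-212.577 = 2.743


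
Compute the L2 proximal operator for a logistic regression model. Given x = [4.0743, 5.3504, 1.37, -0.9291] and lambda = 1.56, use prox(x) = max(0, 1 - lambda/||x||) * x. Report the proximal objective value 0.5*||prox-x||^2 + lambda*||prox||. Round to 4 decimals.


Step 1: Compute ||x||.
||x|| = 6.9258
Step 2: Compute scaling factor.
scale = max(0, 1 - 1.56/6.9258) = 0.7748
Step 3: prox(x) = [3.1566, 4.1453, 1.0614, -0.7198]
||prox(x)|| = 5.3658
Step 4: Proximal objective.
0.5*||prox-x||^2 = 1.2168
lambda*||prox|| = 8.3706
Total = 9.5875


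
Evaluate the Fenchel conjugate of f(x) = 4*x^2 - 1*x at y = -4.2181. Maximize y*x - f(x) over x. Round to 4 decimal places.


f*(y) = sup_x {y*x - a*x^2 - b*x} = sup_x {(y-b)*x - a*x^2}
FOC: (y - b) - 2a*x = 0 => x* = (y - b)/(2a)
x* = (-4.2181 + 1)/(2*4) = -0.4023
f*(-4.2181) = (y-b)^2/(4a) = (-4.2181 + 1)^2/(4*4)
= 10.3562/16 = 0.6473


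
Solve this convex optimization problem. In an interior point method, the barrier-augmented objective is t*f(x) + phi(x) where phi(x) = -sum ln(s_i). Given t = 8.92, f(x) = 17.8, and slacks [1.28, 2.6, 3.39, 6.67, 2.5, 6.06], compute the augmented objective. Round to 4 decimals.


Step 1: Compute log-barrier.
ln values: [0.2469, 0.9555, 1.2208, 1.8976, 0.9163, 1.8017]
phi = -(0.2469 + 0.9555 + 1.2208 + 1.8976 + 0.9163 + 1.8017) = -7.0388
Step 2: Compute augmented objective.
t*f(x) = 8.92*17.8 = 158.776
Total = 158.776 - 7.0388 = 151.7372


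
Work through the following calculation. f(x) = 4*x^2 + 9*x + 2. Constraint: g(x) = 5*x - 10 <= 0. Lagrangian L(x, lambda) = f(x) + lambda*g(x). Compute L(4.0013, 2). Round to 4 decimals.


Step 1: Evaluate f(x).
f(4.0013) = 4*4.0013^2 + 9*4.0013 + 2 = 102.0533
Step 2: Evaluate g(x).
g(4.0013) = 5*4.0013 - 10 = 10.0065
Step 3: Compute Lagrangian.
L = 102.0533 + 2*10.0065 = 122.0663


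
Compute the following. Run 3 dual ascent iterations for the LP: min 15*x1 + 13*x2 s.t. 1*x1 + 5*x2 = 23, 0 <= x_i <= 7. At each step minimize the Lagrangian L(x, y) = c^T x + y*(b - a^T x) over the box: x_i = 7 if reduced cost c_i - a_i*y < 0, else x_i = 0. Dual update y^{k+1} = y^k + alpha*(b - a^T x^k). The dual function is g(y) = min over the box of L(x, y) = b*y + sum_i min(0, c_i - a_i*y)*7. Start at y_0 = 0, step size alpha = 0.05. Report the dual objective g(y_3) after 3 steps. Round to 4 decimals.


Dual ascent for LP: min 15*x1 + 13*x2, 1*x1 + 5*x2 = 23, 0 <= x_i <= 7
Step 1: y^k = 0.0, reduced costs: (15.0, 13.0)
  x^k = (0.0, 0.0), subgradient = b - a^T x = 23.0
  y^{k+1} = 0.0 + 0.05*23.0 = 1.15
Step 2: y^k = 1.15, reduced costs: (13.85, 7.25)
  x^k = (0.0, 0.0), subgradient = b - a^T x = 23.0
  y^{k+1} = 1.15 + 0.05*23.0 = 2.3
Step 3: y^k = 2.3, reduced costs: (12.7, 1.5)
  x^k = (0.0, 0.0), subgradient = b - a^T x = 23.0
  y^{k+1} = 2.3 + 0.05*23.0 = 3.45
Dual objective at y_3 = 3.45: reduced costs (11.55, -4.25), box minimizer x = (0.0, 7.0)
g(y_3) = b*y + (c1 - a1*y)*x1 + (c2 - a2*y)*x2 = 23*3.45 + 11.55*0.0 + (-4.25)*7.0 = 79.35 + 0.0 - 29.75 = 49.6


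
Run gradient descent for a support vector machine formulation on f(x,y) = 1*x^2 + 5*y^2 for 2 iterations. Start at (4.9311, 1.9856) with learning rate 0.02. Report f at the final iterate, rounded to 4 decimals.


Gradient descent on f(x,y) = 1*x^2 + 5*y^2.
Starting point: (4.9311, 1.9856), alpha = 0.02
Step 1: grad_x = 2*1*4.9311 = 9.8622, grad_y = 2*5*1.9856 = 19.856
  x_1 = 4.9311 - 0.02*9.8622 = 4.7339
  y_1 = 1.9856 - 0.02*19.856 = 1.5885
Step 2: grad_x = 2*1*4.7339 = 9.4677, grad_y = 2*5*1.5885 = 15.8848
  x_2 = 4.7339 - 0.02*9.4677 = 4.5445
  y_2 = 1.5885 - 0.02*15.8848 = 1.2708
f(4.5445, 1.2708) = 1*4.5445^2 + 5*1.2708^2 = 28.727


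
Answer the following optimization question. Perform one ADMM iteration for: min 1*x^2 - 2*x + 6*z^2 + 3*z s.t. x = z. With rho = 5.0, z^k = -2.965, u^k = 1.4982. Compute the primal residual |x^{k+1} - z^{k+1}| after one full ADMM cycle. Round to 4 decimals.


ADMM iteration with rho = 5.0, z^k = -2.965, u^k = 1.4982
Step 1: x-update.
Minimize 1*x^2 - 2*x + (5.0/2)*(x + 2.965 + 1.4982)^2
FOC: (2*1 + 5.0)*x = 2 + 5.0*(-2.965 - 1.4982)
x^{k+1} = -2.9023
Step 2: z-update.
Minimize 6*z^2 + 3*z + (5.0/2)*(-2.9023 - z + 1.4982)^2
FOC: (2*6 + 5.0)*z = -3 + 5.0*(-2.9023 + 1.4982)
z^{k+1} = -0.5894
Step 3: u-update.
u^{k+1} = 1.4982 - 2.9023 + 0.5894 = -0.8146
Step 4: Primal residual = |-2.9023 + 0.5894| = 2.3128


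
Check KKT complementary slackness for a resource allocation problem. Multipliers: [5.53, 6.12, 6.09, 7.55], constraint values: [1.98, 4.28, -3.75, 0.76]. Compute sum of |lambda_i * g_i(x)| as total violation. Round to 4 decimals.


KKT complementary slackness check:
lambda_1 * g_1 = 5.53 * 1.98 = 10.9494
lambda_2 * g_2 = 6.12 * 4.28 = 26.1936
lambda_3 * g_3 = 6.09 * -3.75 = -22.8375
lambda_4 * g_4 = 7.55 * 0.76 = 5.738
Total violation = 10.9494 + 26.1936 + 22.8375 + 5.738 = 65.7185


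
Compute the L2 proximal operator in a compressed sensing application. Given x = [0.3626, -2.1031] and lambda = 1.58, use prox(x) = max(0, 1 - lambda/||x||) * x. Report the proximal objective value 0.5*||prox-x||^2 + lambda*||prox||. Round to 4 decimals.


Step 1: Compute ||x||.
||x|| = 2.1341
Step 2: Compute scaling factor.
scale = max(0, 1 - 1.58/2.1341) = 0.2597
Step 3: prox(x) = [0.0941, -0.5461]
||prox(x)|| = 0.5541
Step 4: Proximal objective.
0.5*||prox-x||^2 = 1.2482
lambda*||prox|| = 0.8755
Total = 2.1237
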